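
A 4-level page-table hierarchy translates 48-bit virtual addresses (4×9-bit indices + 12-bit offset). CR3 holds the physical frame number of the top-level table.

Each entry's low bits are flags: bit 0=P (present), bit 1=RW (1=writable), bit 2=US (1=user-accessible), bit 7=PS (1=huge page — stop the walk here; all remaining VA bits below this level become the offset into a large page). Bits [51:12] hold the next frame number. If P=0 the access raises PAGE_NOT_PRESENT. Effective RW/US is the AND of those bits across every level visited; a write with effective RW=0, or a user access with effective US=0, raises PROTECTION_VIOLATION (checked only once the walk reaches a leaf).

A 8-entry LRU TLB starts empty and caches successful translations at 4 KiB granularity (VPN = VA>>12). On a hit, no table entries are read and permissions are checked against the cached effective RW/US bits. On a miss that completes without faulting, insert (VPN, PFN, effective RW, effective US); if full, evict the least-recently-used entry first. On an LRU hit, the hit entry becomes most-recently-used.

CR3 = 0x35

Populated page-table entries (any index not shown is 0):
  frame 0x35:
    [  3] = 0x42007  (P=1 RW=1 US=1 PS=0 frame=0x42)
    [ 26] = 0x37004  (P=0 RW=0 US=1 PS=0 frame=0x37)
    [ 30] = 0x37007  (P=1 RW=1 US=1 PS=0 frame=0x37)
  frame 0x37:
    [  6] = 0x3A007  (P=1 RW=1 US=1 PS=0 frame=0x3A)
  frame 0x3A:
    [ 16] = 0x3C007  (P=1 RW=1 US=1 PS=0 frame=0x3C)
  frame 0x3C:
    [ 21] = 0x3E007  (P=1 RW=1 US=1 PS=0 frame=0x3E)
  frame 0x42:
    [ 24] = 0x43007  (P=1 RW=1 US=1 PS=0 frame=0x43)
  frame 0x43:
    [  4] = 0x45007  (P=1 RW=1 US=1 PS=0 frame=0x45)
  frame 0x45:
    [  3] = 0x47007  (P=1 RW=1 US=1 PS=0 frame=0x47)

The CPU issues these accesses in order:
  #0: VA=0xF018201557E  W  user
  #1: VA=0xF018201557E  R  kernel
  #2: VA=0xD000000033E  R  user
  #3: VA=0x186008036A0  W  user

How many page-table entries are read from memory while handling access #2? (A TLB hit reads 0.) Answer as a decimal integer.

Walk each access:
#0 VA=0xF018201557E (w,user):
  L0 @0x35[30] → 0x37007  P=1,RW=1,US=1,PS=0
  L1 @0x37[6] → 0x3A007  P=1,RW=1,US=1,PS=0
  L2 @0x3A[16] → 0x3C007  P=1,RW=1,US=1,PS=0
  L3 @0x3C[21] → 0x3E007  P=1,RW=1,US=1,PS=0
  ✓ 0x3E57E  — 4 lookups
#1 VA=0xF018201557E (r,kernel):
  TLB hit vpn=0xF0182015 → PA=0x3E57E
#2 VA=0xD000000033E (r,user):
  L0 @0x35[26] → 0x37004  P=0,RW=0,US=1,PS=0
  ✗ PAGE_NOT_PRESENT  [1 reads]
#3 VA=0x186008036A0 (w,user):
  L0 @0x35[3] → 0x42007  P=1,RW=1,US=1,PS=0
  L1 @0x42[24] → 0x43007  P=1,RW=1,US=1,PS=0
  L2 @0x43[4] → 0x45007  P=1,RW=1,US=1,PS=0
  L3 @0x45[3] → 0x47007  P=1,RW=1,US=1,PS=0
  ✓ 0x476A0  — 4 lookups

Entries read for #2: 1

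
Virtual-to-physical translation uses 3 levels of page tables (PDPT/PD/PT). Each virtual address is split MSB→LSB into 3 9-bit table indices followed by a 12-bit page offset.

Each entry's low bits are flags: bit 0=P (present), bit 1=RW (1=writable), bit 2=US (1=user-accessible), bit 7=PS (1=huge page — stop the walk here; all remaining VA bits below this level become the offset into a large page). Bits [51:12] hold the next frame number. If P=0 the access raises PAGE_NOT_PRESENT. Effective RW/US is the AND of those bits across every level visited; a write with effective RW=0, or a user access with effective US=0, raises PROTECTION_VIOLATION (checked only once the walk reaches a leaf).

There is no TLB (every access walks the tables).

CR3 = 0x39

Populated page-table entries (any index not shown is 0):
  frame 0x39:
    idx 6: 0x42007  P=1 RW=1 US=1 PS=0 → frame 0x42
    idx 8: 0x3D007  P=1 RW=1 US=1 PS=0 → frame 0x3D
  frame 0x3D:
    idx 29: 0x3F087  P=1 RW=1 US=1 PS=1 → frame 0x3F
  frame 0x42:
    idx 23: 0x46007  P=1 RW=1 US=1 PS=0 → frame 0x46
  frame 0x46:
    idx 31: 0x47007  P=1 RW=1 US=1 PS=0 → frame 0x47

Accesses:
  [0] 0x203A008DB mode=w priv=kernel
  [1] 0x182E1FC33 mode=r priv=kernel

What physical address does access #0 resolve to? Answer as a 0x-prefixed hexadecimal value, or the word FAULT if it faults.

Per-access translation:
#0 VA=0x203A008DB (w,kernel):
  L0: frame=0x39 idx=8 entry=0x3D007 [P=1 RW=1 US=1 PS=0]
  L1: frame=0x3D idx=29 entry=0x3F087 [P=1 RW=1 US=1 PS=1]
  ✓ 0x3F8DB (huge @L1)  — 2 lookups
#1 VA=0x182E1FC33 (r,kernel):
  L0: frame=0x39 idx=6 entry=0x42007 [P=1 RW=1 US=1 PS=0]
  L1: frame=0x42 idx=23 entry=0x46007 [P=1 RW=1 US=1 PS=0]
  L2: frame=0x46 idx=31 entry=0x47007 [P=1 RW=1 US=1 PS=0]
  ✓ 0x47C33  — 3 lookups

Access #0 PA: 0x3F8DB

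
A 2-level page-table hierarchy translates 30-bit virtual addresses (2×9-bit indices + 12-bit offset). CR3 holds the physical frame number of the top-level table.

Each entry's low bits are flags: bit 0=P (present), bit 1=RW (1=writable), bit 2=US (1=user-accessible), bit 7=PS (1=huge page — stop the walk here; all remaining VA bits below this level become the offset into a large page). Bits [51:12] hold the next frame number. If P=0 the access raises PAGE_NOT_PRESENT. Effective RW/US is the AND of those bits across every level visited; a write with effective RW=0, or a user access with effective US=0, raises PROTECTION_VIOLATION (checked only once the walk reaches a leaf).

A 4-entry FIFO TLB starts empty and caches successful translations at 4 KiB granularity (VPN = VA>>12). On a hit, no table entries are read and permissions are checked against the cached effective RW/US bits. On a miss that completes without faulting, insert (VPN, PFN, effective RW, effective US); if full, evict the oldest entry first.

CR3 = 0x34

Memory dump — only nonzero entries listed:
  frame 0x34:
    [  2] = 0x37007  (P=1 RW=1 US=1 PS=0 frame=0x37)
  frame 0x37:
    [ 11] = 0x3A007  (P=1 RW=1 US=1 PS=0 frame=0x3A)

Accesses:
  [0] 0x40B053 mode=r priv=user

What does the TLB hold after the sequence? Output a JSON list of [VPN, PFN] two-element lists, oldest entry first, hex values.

Per-access translation:
#0 VA=0x40B053 (r,user):
  [0] read 0x34 idx=2: raw=0x37007 flags P=1 W=1 U=1 S=0
  [1] read 0x37 idx=11: raw=0x3A007 flags P=1 W=1 U=1 S=0
  ✓ 0x3A053  — 2 lookups

TLB: [["0x40B", "0x3A"]]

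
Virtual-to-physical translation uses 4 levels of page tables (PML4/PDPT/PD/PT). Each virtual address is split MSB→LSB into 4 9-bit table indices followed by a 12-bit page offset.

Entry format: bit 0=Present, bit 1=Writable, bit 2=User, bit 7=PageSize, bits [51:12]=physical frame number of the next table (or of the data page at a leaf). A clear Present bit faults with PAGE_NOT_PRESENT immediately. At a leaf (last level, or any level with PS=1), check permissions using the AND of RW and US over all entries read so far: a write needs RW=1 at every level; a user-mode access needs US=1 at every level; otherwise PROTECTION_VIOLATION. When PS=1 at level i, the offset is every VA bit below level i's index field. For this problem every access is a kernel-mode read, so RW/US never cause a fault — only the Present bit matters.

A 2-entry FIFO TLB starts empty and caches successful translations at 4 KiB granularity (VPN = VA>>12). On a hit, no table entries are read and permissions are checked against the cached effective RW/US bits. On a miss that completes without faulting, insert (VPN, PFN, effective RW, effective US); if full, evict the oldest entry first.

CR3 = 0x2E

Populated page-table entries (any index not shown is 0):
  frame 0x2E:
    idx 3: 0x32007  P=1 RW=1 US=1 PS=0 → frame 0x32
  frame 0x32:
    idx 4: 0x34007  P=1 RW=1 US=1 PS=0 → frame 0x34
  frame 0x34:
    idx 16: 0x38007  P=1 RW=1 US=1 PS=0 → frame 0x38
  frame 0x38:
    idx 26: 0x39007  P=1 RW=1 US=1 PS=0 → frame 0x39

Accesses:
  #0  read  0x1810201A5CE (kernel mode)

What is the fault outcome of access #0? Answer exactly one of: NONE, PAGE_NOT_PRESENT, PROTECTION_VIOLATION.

Per-access translation:
#0 VA=0x1810201A5CE (r,kernel):
  L0 @0x2E[3] → 0x32007  P=1,RW=1,US=1,PS=0
  L1 @0x32[4] → 0x34007  P=1,RW=1,US=1,PS=0
  L2 @0x34[16] → 0x38007  P=1,RW=1,US=1,PS=0
  L3 @0x38[26] → 0x39007  P=1,RW=1,US=1,PS=0
  ⇒ phys 0x395CE  [4 reads]

Access #0 fault: NONE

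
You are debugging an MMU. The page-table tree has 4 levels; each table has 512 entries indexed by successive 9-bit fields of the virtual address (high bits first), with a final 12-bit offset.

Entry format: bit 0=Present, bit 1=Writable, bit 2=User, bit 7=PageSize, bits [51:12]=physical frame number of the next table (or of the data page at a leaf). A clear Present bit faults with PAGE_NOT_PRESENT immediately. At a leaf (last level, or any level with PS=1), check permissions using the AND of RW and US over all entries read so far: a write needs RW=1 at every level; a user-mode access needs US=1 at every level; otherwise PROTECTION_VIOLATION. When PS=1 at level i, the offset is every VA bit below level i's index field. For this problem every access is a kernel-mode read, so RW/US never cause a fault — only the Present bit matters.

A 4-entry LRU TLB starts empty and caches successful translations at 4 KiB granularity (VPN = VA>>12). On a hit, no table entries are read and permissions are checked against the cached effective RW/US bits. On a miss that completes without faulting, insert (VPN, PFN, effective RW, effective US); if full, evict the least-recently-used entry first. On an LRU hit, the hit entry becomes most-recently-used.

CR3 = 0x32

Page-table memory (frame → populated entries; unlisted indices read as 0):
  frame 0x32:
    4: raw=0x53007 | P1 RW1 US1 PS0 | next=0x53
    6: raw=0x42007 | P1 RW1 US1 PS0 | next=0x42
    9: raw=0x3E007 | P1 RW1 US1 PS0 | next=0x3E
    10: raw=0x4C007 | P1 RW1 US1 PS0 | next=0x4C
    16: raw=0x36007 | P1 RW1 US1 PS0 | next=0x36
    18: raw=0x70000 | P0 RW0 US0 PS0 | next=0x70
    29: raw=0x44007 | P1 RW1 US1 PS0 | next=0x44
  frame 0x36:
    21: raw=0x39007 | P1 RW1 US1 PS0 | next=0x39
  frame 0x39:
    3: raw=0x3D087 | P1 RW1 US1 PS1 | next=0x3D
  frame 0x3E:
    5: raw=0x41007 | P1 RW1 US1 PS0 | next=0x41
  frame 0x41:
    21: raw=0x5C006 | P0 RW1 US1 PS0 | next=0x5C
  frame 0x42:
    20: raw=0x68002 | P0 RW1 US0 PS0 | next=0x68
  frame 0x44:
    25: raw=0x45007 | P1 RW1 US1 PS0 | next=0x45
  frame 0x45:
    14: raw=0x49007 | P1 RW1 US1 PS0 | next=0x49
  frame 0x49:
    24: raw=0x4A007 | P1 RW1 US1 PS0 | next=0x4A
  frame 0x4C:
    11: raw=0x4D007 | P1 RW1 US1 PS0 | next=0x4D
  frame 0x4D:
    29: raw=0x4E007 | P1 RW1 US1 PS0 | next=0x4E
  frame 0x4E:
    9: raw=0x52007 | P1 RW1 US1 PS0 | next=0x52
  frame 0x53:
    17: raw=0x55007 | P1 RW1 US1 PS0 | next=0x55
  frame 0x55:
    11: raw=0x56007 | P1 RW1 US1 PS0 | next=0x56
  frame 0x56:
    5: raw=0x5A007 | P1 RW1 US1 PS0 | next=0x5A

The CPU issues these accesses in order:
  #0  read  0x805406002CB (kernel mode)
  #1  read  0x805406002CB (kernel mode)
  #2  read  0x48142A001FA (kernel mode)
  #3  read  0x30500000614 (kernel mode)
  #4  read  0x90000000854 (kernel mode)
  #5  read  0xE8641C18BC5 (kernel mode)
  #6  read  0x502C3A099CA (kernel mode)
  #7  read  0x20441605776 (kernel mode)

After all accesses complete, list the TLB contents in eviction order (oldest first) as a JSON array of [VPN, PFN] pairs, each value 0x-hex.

Trace:
#0 VA=0x805406002CB (r,kernel):
  [0] read 0x32 idx=16: raw=0x36007 flags P=1 W=1 U=1 S=0
  [1] read 0x36 idx=21: raw=0x39007 flags P=1 W=1 U=1 S=0
  [2] read 0x39 idx=3: raw=0x3D087 flags P=1 W=1 U=1 S=1
  ⇒ phys 0x3D2CB (huge @L2)  [3 reads]
#1 VA=0x805406002CB (r,kernel):
  TLB hit vpn=0x80540600 → PA=0x3D2CB
#2 VA=0x48142A001FA (r,kernel):
  [0] read 0x32 idx=9: raw=0x3E007 flags P=1 W=1 U=1 S=0
  [1] read 0x3E idx=5: raw=0x41007 flags P=1 W=1 U=1 S=0
  [2] read 0x41 idx=21: raw=0x5C006 flags P=0 W=1 U=1 S=0
  ⇒ fault: PAGE_NOT_PRESENT  — 3 lookups
#3 VA=0x30500000614 (r,kernel):
  [0] read 0x32 idx=6: raw=0x42007 flags P=1 W=1 U=1 S=0
  [1] read 0x42 idx=20: raw=0x68002 flags P=0 W=1 U=0 S=0
  ⇒ fault: PAGE_NOT_PRESENT  — 2 lookups
#4 VA=0x90000000854 (r,kernel):
  [0] read 0x32 idx=18: raw=0x70000 flags P=0 W=0 U=0 S=0
  ⇒ fault: PAGE_NOT_PRESENT  — 1 lookups
#5 VA=0xE8641C18BC5 (r,kernel):
  [0] read 0x32 idx=29: raw=0x44007 flags P=1 W=1 U=1 S=0
  [1] read 0x44 idx=25: raw=0x45007 flags P=1 W=1 U=1 S=0
  [2] read 0x45 idx=14: raw=0x49007 flags P=1 W=1 U=1 S=0
  [3] read 0x49 idx=24: raw=0x4A007 flags P=1 W=1 U=1 S=0
  ⇒ phys 0x4ABC5  [4 reads]
#6 VA=0x502C3A099CA (r,kernel):
  [0] read 0x32 idx=10: raw=0x4C007 flags P=1 W=1 U=1 S=0
  [1] read 0x4C idx=11: raw=0x4D007 flags P=1 W=1 U=1 S=0
  [2] read 0x4D idx=29: raw=0x4E007 flags P=1 W=1 U=1 S=0
  [3] read 0x4E idx=9: raw=0x52007 flags P=1 W=1 U=1 S=0
  ⇒ phys 0x529CA  [4 reads]
#7 VA=0x20441605776 (r,kernel):
  [0] read 0x32 idx=4: raw=0x53007 flags P=1 W=1 U=1 S=0
  [1] read 0x53 idx=17: raw=0x55007 flags P=1 W=1 U=1 S=0
  [2] read 0x55 idx=11: raw=0x56007 flags P=1 W=1 U=1 S=0
  [3] read 0x56 idx=5: raw=0x5A007 flags P=1 W=1 U=1 S=0
  ⇒ phys 0x5A776  [4 reads]

TLB: [["0x80540600", "0x3D"], ["0xE8641C18", "0x4A"], ["0x502C3A09", "0x52"], ["0x20441605", "0x5A"]]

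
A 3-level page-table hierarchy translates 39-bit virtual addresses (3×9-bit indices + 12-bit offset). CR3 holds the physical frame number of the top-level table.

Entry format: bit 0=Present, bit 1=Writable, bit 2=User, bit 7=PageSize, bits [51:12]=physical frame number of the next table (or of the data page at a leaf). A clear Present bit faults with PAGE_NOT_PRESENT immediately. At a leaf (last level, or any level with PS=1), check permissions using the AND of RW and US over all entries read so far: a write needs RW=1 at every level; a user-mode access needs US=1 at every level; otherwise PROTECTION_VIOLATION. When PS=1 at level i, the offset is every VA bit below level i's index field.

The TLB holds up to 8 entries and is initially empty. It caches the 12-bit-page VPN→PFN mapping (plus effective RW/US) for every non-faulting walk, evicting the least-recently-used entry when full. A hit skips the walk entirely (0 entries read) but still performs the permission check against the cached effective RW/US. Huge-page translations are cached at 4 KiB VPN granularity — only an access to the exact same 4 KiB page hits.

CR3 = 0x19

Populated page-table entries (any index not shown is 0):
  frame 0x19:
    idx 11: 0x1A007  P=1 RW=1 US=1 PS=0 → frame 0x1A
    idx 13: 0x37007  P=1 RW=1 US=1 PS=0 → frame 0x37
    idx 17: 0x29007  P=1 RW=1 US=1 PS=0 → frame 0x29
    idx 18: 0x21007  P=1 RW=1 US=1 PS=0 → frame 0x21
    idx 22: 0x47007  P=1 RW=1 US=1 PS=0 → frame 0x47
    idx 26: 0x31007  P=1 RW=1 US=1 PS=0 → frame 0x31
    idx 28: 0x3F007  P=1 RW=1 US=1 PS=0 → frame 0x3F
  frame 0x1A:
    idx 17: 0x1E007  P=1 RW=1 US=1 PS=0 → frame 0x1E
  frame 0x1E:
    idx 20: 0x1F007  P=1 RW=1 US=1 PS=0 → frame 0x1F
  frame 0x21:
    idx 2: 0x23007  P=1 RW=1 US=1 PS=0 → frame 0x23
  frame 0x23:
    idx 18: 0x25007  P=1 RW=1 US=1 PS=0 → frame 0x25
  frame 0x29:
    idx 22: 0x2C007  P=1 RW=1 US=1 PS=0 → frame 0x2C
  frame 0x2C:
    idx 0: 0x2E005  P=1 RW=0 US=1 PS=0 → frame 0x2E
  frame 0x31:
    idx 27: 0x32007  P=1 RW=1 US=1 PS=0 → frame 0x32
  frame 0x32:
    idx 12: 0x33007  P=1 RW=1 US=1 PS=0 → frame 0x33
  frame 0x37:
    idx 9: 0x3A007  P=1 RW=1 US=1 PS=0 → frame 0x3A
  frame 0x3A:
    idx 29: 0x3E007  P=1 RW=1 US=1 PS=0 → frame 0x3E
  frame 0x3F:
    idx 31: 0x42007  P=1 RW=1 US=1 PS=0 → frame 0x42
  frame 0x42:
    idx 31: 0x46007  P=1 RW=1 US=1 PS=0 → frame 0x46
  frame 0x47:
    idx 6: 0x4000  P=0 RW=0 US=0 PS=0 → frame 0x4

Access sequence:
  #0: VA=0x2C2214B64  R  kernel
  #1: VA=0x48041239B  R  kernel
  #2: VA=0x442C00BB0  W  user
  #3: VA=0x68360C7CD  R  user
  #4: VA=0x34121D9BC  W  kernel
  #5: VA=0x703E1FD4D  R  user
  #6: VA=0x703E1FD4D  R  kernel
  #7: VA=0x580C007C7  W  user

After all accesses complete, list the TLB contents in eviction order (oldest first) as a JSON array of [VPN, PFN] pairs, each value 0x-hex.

Walk each access:
#0 VA=0x2C2214B64 (r,kernel):
  [0] read 0x19 idx=11: raw=0x1A007 flags P=1 W=1 U=1 S=0
  [1] read 0x1A idx=17: raw=0x1E007 flags P=1 W=1 U=1 S=0
  [2] read 0x1E idx=20: raw=0x1F007 flags P=1 W=1 U=1 S=0
  → PA=0x1FB64  (3 entries read)
#1 VA=0x48041239B (r,kernel):
  [0] read 0x19 idx=18: raw=0x21007 flags P=1 W=1 U=1 S=0
  [1] read 0x21 idx=2: raw=0x23007 flags P=1 W=1 U=1 S=0
  [2] read 0x23 idx=18: raw=0x25007 flags P=1 W=1 U=1 S=0
  → PA=0x2539B  (3 entries read)
#2 VA=0x442C00BB0 (w,user):
  [0] read 0x19 idx=17: raw=0x29007 flags P=1 W=1 U=1 S=0
  [1] read 0x29 idx=22: raw=0x2C007 flags P=1 W=1 U=1 S=0
  [2] read 0x2C idx=0: raw=0x2E005 flags P=1 W=0 U=1 S=0
  → PROTECTION_VIOLATION  (3 entries read)
#3 VA=0x68360C7CD (r,user):
  [0] read 0x19 idx=26: raw=0x31007 flags P=1 W=1 U=1 S=0
  [1] read 0x31 idx=27: raw=0x32007 flags P=1 W=1 U=1 S=0
  [2] read 0x32 idx=12: raw=0x33007 flags P=1 W=1 U=1 S=0
  → PA=0x337CD  (3 entries read)
#4 VA=0x34121D9BC (w,kernel):
  [0] read 0x19 idx=13: raw=0x37007 flags P=1 W=1 U=1 S=0
  [1] read 0x37 idx=9: raw=0x3A007 flags P=1 W=1 U=1 S=0
  [2] read 0x3A idx=29: raw=0x3E007 flags P=1 W=1 U=1 S=0
  → PA=0x3E9BC  (3 entries read)
#5 VA=0x703E1FD4D (r,user):
  [0] read 0x19 idx=28: raw=0x3F007 flags P=1 W=1 U=1 S=0
  [1] read 0x3F idx=31: raw=0x42007 flags P=1 W=1 U=1 S=0
  [2] read 0x42 idx=31: raw=0x46007 flags P=1 W=1 U=1 S=0
  → PA=0x46D4D  (3 entries read)
#6 VA=0x703E1FD4D (r,kernel):
  TLB hit vpn=0x703E1F → PA=0x46D4D
#7 VA=0x580C007C7 (w,user):
  [0] read 0x19 idx=22: raw=0x47007 flags P=1 W=1 U=1 S=0
  [1] read 0x47 idx=6: raw=0x4000 flags P=0 W=0 U=0 S=0
  → PAGE_NOT_PRESENT  (2 entries read)

TLB: [["0x2C2214", "0x1F"], ["0x480412", "0x25"], ["0x68360C", "0x33"], ["0x34121D", "0x3E"], ["0x703E1F", "0x46"]]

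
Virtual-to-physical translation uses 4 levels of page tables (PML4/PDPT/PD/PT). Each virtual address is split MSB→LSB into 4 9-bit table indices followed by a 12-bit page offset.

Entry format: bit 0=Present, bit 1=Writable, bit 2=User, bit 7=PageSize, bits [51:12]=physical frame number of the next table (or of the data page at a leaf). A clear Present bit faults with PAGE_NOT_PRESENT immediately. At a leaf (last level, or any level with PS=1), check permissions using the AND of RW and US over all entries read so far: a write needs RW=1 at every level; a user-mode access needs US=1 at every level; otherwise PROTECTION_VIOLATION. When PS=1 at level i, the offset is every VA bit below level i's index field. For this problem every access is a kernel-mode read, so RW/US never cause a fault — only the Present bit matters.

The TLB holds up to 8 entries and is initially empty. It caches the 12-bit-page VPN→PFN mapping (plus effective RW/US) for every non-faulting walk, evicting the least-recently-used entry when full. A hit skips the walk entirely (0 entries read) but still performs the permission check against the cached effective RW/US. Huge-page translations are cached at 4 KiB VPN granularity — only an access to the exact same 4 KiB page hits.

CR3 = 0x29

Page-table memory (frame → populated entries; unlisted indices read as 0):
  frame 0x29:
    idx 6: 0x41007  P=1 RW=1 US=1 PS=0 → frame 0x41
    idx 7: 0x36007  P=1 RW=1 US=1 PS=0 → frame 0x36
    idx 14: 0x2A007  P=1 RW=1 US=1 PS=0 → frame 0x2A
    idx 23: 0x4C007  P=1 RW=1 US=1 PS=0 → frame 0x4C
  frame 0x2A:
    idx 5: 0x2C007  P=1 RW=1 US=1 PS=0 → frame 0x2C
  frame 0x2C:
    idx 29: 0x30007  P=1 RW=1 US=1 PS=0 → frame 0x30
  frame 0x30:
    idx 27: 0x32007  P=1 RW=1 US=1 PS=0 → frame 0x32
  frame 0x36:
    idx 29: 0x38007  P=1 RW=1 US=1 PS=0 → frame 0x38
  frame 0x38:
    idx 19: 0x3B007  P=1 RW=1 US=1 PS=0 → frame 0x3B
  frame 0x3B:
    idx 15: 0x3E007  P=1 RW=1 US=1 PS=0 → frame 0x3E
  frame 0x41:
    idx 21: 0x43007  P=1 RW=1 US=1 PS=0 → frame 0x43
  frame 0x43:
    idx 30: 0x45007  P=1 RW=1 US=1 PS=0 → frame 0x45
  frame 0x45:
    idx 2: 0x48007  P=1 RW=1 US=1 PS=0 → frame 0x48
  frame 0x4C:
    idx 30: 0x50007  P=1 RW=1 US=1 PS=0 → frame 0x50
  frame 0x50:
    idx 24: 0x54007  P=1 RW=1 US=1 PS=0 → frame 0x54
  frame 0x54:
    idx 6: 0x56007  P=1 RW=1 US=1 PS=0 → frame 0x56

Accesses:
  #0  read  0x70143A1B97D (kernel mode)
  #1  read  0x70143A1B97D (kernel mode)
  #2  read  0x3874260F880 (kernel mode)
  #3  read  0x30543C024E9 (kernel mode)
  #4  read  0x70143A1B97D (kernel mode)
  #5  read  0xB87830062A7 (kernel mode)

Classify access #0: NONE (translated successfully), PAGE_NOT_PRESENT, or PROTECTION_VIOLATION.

Trace:
#0 VA=0x70143A1B97D (r,kernel):
  L0: frame=0x29 idx=14 entry=0x2A007 [P=1 RW=1 US=1 PS=0]
  L1: frame=0x2A idx=5 entry=0x2C007 [P=1 RW=1 US=1 PS=0]
  L2: frame=0x2C idx=29 entry=0x30007 [P=1 RW=1 US=1 PS=0]
  L3: frame=0x30 idx=27 entry=0x32007 [P=1 RW=1 US=1 PS=0]
  ✓ 0x3297D  — 4 lookups
#1 VA=0x70143A1B97D (r,kernel):
  TLB hit vpn=0x70143A1B → PA=0x3297D
#2 VA=0x3874260F880 (r,kernel):
  L0: frame=0x29 idx=7 entry=0x36007 [P=1 RW=1 US=1 PS=0]
  L1: frame=0x36 idx=29 entry=0x38007 [P=1 RW=1 US=1 PS=0]
  L2: frame=0x38 idx=19 entry=0x3B007 [P=1 RW=1 US=1 PS=0]
  L3: frame=0x3B idx=15 entry=0x3E007 [P=1 RW=1 US=1 PS=0]
  ✓ 0x3E880  — 4 lookups
#3 VA=0x30543C024E9 (r,kernel):
  L0: frame=0x29 idx=6 entry=0x41007 [P=1 RW=1 US=1 PS=0]
  L1: frame=0x41 idx=21 entry=0x43007 [P=1 RW=1 US=1 PS=0]
  L2: frame=0x43 idx=30 entry=0x45007 [P=1 RW=1 US=1 PS=0]
  L3: frame=0x45 idx=2 entry=0x48007 [P=1 RW=1 US=1 PS=0]
  ✓ 0x484E9  — 4 lookups
#4 VA=0x70143A1B97D (r,kernel):
  TLB hit vpn=0x70143A1B → PA=0x3297D
#5 VA=0xB87830062A7 (r,kernel):
  L0: frame=0x29 idx=23 entry=0x4C007 [P=1 RW=1 US=1 PS=0]
  L1: frame=0x4C idx=30 entry=0x50007 [P=1 RW=1 US=1 PS=0]
  L2: frame=0x50 idx=24 entry=0x54007 [P=1 RW=1 US=1 PS=0]
  L3: frame=0x54 idx=6 entry=0x56007 [P=1 RW=1 US=1 PS=0]
  ✓ 0x562A7  — 4 lookups

Access #0 fault: NONE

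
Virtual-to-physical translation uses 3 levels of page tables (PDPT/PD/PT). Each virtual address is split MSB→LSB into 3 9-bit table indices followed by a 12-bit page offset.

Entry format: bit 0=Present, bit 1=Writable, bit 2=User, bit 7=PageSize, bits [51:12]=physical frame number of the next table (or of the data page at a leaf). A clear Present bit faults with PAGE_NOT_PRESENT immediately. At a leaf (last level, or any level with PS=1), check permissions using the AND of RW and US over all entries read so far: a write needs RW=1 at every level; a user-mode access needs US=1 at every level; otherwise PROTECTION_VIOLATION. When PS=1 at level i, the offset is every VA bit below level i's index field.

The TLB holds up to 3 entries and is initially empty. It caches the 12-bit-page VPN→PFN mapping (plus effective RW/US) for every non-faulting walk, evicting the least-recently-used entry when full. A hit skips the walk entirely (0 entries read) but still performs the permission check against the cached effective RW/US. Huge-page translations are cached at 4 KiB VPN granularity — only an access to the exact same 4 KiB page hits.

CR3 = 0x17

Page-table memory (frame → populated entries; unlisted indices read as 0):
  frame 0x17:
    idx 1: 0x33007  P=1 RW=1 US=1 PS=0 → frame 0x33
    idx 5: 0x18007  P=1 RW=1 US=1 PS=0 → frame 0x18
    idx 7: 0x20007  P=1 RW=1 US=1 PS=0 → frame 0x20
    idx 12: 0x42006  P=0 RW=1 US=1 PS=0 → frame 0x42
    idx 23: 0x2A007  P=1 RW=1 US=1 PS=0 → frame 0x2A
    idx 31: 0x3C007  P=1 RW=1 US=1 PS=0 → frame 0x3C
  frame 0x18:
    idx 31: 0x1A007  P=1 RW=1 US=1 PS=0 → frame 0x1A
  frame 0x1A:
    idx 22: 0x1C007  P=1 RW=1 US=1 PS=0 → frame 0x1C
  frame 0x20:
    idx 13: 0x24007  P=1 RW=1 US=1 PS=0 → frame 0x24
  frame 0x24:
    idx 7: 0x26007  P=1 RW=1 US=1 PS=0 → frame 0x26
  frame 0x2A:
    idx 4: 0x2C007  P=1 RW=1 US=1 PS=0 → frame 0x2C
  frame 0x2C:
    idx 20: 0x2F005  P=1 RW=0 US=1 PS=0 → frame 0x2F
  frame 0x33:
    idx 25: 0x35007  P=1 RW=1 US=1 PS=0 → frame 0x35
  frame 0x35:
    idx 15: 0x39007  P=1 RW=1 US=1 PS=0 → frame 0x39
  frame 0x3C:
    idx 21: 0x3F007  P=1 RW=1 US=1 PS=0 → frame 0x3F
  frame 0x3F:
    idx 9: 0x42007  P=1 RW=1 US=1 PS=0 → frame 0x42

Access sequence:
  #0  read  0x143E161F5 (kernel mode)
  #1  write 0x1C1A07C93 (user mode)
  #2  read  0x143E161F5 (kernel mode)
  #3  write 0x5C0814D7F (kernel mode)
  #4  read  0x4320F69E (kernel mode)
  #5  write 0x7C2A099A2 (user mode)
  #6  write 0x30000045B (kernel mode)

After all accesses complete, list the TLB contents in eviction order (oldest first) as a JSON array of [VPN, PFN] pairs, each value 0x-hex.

Walk each access:
#0 VA=0x143E161F5 (r,kernel):
  [0] read 0x17 idx=5: raw=0x18007 flags P=1 W=1 U=1 S=0
  [1] read 0x18 idx=31: raw=0x1A007 flags P=1 W=1 U=1 S=0
  [2] read 0x1A idx=22: raw=0x1C007 flags P=1 W=1 U=1 S=0
  ⇒ phys 0x1C1F5  [3 reads]
#1 VA=0x1C1A07C93 (w,user):
  [0] read 0x17 idx=7: raw=0x20007 flags P=1 W=1 U=1 S=0
  [1] read 0x20 idx=13: raw=0x24007 flags P=1 W=1 U=1 S=0
  [2] read 0x24 idx=7: raw=0x26007 flags P=1 W=1 U=1 S=0
  ⇒ phys 0x26C93  [3 reads]
#2 VA=0x143E161F5 (r,kernel):
  TLB hit vpn=0x143E16 → PA=0x1C1F5
#3 VA=0x5C0814D7F (w,kernel):
  [0] read 0x17 idx=23: raw=0x2A007 flags P=1 W=1 U=1 S=0
  [1] read 0x2A idx=4: raw=0x2C007 flags P=1 W=1 U=1 S=0
  [2] read 0x2C idx=20: raw=0x2F005 flags P=1 W=0 U=1 S=0
  → PROTECTION_VIOLATION  (3 entries read)
#4 VA=0x4320F69E (r,kernel):
  [0] read 0x17 idx=1: raw=0x33007 flags P=1 W=1 U=1 S=0
  [1] read 0x33 idx=25: raw=0x35007 flags P=1 W=1 U=1 S=0
  [2] read 0x35 idx=15: raw=0x39007 flags P=1 W=1 U=1 S=0
  ⇒ phys 0x3969E  [3 reads]
#5 VA=0x7C2A099A2 (w,user):
  [0] read 0x17 idx=31: raw=0x3C007 flags P=1 W=1 U=1 S=0
  [1] read 0x3C idx=21: raw=0x3F007 flags P=1 W=1 U=1 S=0
  [2] read 0x3F idx=9: raw=0x42007 flags P=1 W=1 U=1 S=0
  ⇒ phys 0x429A2  [3 reads]
#6 VA=0x30000045B (w,kernel):
  [0] read 0x17 idx=12: raw=0x42006 flags P=0 W=1 U=1 S=0
  → PAGE_NOT_PRESENT  (1 entries read)

TLB: [["0x143E16", "0x1C"], ["0x4320F", "0x39"], ["0x7C2A09", "0x42"]]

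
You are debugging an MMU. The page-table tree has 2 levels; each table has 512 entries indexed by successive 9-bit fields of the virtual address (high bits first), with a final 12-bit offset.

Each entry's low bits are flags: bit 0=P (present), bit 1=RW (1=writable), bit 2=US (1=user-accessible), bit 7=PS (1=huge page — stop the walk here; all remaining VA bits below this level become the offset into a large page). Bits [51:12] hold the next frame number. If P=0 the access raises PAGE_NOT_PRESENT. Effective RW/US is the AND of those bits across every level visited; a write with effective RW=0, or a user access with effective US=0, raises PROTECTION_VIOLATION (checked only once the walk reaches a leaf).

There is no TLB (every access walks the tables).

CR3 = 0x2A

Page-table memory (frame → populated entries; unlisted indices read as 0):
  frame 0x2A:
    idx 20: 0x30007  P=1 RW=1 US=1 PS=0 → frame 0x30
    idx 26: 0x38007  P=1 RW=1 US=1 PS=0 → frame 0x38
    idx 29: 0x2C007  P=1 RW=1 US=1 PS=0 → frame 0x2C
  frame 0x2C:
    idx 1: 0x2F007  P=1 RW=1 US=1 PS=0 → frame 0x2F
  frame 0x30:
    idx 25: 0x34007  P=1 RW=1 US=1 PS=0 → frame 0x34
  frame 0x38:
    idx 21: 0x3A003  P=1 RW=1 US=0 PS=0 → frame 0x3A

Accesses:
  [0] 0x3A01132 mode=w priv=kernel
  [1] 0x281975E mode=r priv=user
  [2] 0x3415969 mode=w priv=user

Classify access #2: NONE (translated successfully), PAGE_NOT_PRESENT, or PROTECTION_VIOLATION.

Walk each access:
#0 VA=0x3A01132 (w,kernel):
  L0: frame=0x2A idx=29 entry=0x2C007 [P=1 RW=1 US=1 PS=0]
  L1: frame=0x2C idx=1 entry=0x2F007 [P=1 RW=1 US=1 PS=0]
  ✓ 0x2F132  — 2 lookups
#1 VA=0x281975E (r,user):
  L0: frame=0x2A idx=20 entry=0x30007 [P=1 RW=1 US=1 PS=0]
  L1: frame=0x30 idx=25 entry=0x34007 [P=1 RW=1 US=1 PS=0]
  ✓ 0x3475E  — 2 lookups
#2 VA=0x3415969 (w,user):
  L0: frame=0x2A idx=26 entry=0x38007 [P=1 RW=1 US=1 PS=0]
  L1: frame=0x38 idx=21 entry=0x3A003 [P=1 RW=1 US=0 PS=0]
  ✗ PROTECTION_VIOLATION  [2 reads]

Access #2 fault: PROTECTION_VIOLATION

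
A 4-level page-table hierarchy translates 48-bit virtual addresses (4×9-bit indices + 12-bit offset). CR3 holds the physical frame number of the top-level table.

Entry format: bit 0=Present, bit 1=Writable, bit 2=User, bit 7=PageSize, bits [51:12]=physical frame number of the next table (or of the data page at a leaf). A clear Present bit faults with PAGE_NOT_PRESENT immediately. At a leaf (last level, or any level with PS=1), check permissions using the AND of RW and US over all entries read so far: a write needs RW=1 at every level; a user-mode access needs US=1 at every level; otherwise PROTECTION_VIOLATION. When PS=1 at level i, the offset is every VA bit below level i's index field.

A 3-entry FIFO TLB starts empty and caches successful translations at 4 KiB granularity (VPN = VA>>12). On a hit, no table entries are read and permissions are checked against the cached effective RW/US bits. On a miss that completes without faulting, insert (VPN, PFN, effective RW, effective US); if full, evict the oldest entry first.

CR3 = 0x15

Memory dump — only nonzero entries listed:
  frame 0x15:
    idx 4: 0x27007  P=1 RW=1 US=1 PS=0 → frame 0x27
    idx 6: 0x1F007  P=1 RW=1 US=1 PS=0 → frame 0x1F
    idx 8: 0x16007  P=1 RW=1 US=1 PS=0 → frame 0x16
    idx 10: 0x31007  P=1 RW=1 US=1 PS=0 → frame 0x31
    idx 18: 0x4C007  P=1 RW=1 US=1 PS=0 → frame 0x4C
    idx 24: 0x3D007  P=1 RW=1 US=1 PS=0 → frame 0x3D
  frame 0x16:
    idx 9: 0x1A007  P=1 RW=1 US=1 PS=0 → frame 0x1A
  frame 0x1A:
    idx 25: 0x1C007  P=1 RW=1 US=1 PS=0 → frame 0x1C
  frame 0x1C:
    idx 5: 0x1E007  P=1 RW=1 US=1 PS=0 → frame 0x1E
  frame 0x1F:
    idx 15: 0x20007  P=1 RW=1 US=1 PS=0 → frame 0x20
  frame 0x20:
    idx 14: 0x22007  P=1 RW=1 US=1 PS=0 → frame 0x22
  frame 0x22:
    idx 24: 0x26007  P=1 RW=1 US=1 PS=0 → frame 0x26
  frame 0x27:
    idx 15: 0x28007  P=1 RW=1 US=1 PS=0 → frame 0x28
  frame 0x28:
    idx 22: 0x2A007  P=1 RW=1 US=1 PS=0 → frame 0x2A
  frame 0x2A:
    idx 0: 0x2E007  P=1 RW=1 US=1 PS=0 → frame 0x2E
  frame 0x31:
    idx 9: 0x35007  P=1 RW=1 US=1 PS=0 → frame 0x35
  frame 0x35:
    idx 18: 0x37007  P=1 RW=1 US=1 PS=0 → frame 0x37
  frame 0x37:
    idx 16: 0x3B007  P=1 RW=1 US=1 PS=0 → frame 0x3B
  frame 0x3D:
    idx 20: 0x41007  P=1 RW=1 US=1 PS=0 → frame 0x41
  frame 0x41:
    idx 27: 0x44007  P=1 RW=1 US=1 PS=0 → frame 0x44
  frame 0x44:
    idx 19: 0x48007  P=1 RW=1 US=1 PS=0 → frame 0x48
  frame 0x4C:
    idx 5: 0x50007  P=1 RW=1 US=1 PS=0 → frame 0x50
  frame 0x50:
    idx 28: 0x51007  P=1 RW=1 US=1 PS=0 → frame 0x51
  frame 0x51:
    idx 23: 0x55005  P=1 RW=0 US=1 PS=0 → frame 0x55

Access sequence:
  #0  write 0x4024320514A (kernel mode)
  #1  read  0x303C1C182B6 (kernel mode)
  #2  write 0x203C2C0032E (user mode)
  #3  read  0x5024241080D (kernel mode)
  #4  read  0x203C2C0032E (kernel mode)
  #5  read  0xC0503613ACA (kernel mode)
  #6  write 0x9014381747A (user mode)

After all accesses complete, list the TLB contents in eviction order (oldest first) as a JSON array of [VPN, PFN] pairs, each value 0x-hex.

Walk each access:
#0 VA=0x4024320514A (w,kernel):
  [0] read 0x15 idx=8: raw=0x16007 flags P=1 W=1 U=1 S=0
  [1] read 0x16 idx=9: raw=0x1A007 flags P=1 W=1 U=1 S=0
  [2] read 0x1A idx=25: raw=0x1C007 flags P=1 W=1 U=1 S=0
  [3] read 0x1C idx=5: raw=0x1E007 flags P=1 W=1 U=1 S=0
  ✓ 0x1E14A  — 4 lookups
#1 VA=0x303C1C182B6 (r,kernel):
  [0] read 0x15 idx=6: raw=0x1F007 flags P=1 W=1 U=1 S=0
  [1] read 0x1F idx=15: raw=0x20007 flags P=1 W=1 U=1 S=0
  [2] read 0x20 idx=14: raw=0x22007 flags P=1 W=1 U=1 S=0
  [3] read 0x22 idx=24: raw=0x26007 flags P=1 W=1 U=1 S=0
  ✓ 0x262B6  — 4 lookups
#2 VA=0x203C2C0032E (w,user):
  [0] read 0x15 idx=4: raw=0x27007 flags P=1 W=1 U=1 S=0
  [1] read 0x27 idx=15: raw=0x28007 flags P=1 W=1 U=1 S=0
  [2] read 0x28 idx=22: raw=0x2A007 flags P=1 W=1 U=1 S=0
  [3] read 0x2A idx=0: raw=0x2E007 flags P=1 W=1 U=1 S=0
  ✓ 0x2E32E  — 4 lookups
#3 VA=0x5024241080D (r,kernel):
  [0] read 0x15 idx=10: raw=0x31007 flags P=1 W=1 U=1 S=0
  [1] read 0x31 idx=9: raw=0x35007 flags P=1 W=1 U=1 S=0
  [2] read 0x35 idx=18: raw=0x37007 flags P=1 W=1 U=1 S=0
  [3] read 0x37 idx=16: raw=0x3B007 flags P=1 W=1 U=1 S=0
  ✓ 0x3B80D  — 4 lookups
#4 VA=0x203C2C0032E (r,kernel):
  TLB hit vpn=0x203C2C00 → PA=0x2E32E
#5 VA=0xC0503613ACA (r,kernel):
  [0] read 0x15 idx=24: raw=0x3D007 flags P=1 W=1 U=1 S=0
  [1] read 0x3D idx=20: raw=0x41007 flags P=1 W=1 U=1 S=0
  [2] read 0x41 idx=27: raw=0x44007 flags P=1 W=1 U=1 S=0
  [3] read 0x44 idx=19: raw=0x48007 flags P=1 W=1 U=1 S=0
  ✓ 0x48ACA  — 4 lookups
#6 VA=0x9014381747A (w,user):
  [0] read 0x15 idx=18: raw=0x4C007 flags P=1 W=1 U=1 S=0
  [1] read 0x4C idx=5: raw=0x50007 flags P=1 W=1 U=1 S=0
  [2] read 0x50 idx=28: raw=0x51007 flags P=1 W=1 U=1 S=0
  [3] read 0x51 idx=23: raw=0x55005 flags P=1 W=0 U=1 S=0
  → PROTECTION_VIOLATION  (4 entries read)

TLB: [["0x203C2C00", "0x2E"], ["0x50242410", "0x3B"], ["0xC0503613", "0x48"]]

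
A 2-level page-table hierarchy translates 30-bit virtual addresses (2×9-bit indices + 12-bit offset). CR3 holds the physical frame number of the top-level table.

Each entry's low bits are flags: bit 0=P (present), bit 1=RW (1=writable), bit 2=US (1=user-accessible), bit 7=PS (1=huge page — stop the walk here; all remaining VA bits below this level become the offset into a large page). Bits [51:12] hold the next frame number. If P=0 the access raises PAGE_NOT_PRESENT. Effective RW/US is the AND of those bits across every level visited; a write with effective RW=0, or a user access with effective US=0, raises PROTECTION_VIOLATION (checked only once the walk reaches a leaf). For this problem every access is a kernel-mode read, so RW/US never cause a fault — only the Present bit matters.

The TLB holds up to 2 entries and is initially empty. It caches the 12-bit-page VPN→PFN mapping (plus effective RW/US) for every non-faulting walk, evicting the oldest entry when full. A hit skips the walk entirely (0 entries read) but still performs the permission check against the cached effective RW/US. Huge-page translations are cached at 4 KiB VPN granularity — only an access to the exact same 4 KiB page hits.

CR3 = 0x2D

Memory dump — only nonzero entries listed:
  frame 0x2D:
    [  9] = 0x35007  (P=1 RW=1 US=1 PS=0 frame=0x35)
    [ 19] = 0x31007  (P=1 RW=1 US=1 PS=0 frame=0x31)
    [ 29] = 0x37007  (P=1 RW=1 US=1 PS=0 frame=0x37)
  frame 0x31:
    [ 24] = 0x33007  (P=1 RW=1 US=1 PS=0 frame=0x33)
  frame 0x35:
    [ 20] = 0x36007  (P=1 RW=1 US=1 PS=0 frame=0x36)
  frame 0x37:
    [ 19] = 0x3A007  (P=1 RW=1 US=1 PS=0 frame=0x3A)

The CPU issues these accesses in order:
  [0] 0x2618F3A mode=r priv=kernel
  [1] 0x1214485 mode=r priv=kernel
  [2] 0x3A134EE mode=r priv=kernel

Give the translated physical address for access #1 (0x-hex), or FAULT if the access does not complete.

Trace:
#0 VA=0x2618F3A (r,kernel):
  L0 @0x2D[19] → 0x31007  P=1,RW=1,US=1,PS=0
  L1 @0x31[24] → 0x33007  P=1,RW=1,US=1,PS=0
  ⇒ phys 0x33F3A  [2 reads]
#1 VA=0x1214485 (r,kernel):
  L0 @0x2D[9] → 0x35007  P=1,RW=1,US=1,PS=0
  L1 @0x35[20] → 0x36007  P=1,RW=1,US=1,PS=0
  ⇒ phys 0x36485  [2 reads]
#2 VA=0x3A134EE (r,kernel):
  L0 @0x2D[29] → 0x37007  P=1,RW=1,US=1,PS=0
  L1 @0x37[19] → 0x3A007  P=1,RW=1,US=1,PS=0
  ⇒ phys 0x3A4EE  [2 reads]

Access #1 PA: 0x36485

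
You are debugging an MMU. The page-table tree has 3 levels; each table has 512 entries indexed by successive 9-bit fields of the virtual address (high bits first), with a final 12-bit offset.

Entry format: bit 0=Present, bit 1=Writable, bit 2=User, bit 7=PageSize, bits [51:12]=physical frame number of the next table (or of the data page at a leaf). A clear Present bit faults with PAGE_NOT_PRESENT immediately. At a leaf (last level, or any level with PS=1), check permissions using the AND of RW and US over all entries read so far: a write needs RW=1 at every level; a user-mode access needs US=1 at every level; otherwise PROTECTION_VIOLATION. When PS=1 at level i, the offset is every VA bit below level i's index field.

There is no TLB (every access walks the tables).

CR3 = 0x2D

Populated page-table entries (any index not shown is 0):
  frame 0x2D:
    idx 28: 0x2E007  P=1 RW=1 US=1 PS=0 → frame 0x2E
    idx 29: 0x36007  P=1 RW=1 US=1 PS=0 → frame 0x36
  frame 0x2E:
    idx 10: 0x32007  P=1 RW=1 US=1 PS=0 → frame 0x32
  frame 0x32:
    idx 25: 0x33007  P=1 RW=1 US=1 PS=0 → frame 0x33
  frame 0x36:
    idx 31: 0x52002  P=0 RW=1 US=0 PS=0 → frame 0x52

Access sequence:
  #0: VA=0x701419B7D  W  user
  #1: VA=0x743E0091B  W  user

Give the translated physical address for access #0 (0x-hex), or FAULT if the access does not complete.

Trace:
#0 VA=0x701419B7D (w,user):
  L0 @0x2D[28] → 0x2E007  P=1,RW=1,US=1,PS=0
  L1 @0x2E[10] → 0x32007  P=1,RW=1,US=1,PS=0
  L2 @0x32[25] → 0x33007  P=1,RW=1,US=1,PS=0
  ⇒ phys 0x33B7D  [3 reads]
#1 VA=0x743E0091B (w,user):
  L0 @0x2D[29] → 0x36007  P=1,RW=1,US=1,PS=0
  L1 @0x36[31] → 0x52002  P=0,RW=1,US=0,PS=0
  → PAGE_NOT_PRESENT  (2 entries read)

Access #0 PA: 0x33B7D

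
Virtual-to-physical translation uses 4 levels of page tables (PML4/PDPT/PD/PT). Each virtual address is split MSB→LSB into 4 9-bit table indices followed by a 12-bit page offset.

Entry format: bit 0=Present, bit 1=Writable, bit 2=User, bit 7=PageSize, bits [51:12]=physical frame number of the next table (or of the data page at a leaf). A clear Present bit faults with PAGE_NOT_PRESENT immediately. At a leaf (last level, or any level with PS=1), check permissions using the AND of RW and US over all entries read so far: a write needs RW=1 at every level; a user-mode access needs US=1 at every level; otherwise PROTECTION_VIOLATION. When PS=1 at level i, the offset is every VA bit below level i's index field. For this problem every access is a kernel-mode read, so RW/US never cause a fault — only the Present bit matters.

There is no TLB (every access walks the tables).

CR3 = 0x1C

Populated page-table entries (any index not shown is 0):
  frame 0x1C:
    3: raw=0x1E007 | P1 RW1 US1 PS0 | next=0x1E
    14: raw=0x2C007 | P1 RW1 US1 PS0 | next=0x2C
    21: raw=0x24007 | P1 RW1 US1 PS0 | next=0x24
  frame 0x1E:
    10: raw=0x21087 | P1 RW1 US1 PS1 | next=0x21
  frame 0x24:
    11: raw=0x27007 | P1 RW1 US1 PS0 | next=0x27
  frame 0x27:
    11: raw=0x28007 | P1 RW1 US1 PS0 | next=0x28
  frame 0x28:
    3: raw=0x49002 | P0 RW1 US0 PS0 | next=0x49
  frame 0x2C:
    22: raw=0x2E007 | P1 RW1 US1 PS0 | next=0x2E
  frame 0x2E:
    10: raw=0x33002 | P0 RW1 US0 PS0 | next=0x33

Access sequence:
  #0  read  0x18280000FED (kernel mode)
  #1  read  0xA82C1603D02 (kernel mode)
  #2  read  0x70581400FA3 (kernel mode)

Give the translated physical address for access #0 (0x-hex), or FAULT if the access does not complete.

Trace:
#0 VA=0x18280000FED (r,kernel):
  [0] read 0x1C idx=3: raw=0x1E007 flags P=1 W=1 U=1 S=0
  [1] read 0x1E idx=10: raw=0x21087 flags P=1 W=1 U=1 S=1
  → PA=0x21FED (huge @L1)  (2 entries read)
#1 VA=0xA82C1603D02 (r,kernel):
  [0] read 0x1C idx=21: raw=0x24007 flags P=1 W=1 U=1 S=0
  [1] read 0x24 idx=11: raw=0x27007 flags P=1 W=1 U=1 S=0
  [2] read 0x27 idx=11: raw=0x28007 flags P=1 W=1 U=1 S=0
  [3] read 0x28 idx=3: raw=0x49002 flags P=0 W=1 U=0 S=0
  ✗ PAGE_NOT_PRESENT  [4 reads]
#2 VA=0x70581400FA3 (r,kernel):
  [0] read 0x1C idx=14: raw=0x2C007 flags P=1 W=1 U=1 S=0
  [1] read 0x2C idx=22: raw=0x2E007 flags P=1 W=1 U=1 S=0
  [2] read 0x2E idx=10: raw=0x33002 flags P=0 W=1 U=0 S=0
  ✗ PAGE_NOT_PRESENT  [3 reads]

Access #0 PA: 0x21FED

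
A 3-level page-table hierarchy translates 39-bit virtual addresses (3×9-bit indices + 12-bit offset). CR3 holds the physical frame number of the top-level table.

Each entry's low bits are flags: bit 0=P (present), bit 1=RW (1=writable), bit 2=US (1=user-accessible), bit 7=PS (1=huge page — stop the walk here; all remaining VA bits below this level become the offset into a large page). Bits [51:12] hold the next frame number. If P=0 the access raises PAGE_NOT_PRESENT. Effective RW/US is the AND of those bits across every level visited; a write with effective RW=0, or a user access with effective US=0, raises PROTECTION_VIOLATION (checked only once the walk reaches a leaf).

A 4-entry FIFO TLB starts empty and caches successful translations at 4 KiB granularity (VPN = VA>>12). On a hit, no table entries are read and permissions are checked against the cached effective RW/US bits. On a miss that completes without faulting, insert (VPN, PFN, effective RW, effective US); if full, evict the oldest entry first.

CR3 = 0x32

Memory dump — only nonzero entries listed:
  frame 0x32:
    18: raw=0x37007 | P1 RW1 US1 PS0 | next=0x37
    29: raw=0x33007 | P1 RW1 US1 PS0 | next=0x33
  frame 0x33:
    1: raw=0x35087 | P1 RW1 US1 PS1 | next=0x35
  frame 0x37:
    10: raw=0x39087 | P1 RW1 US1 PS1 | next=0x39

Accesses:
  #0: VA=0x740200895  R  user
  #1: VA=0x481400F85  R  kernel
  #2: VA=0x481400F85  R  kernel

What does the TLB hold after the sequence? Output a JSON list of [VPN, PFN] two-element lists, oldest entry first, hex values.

Walk each access:
#0 VA=0x740200895 (r,user):
  L0: frame=0x32 idx=29 entry=0x33007 [P=1 RW=1 US=1 PS=0]
  L1: frame=0x33 idx=1 entry=0x35087 [P=1 RW=1 US=1 PS=1]
  ✓ 0x35895 (huge @L1)  — 2 lookups
#1 VA=0x481400F85 (r,kernel):
  L0: frame=0x32 idx=18 entry=0x37007 [P=1 RW=1 US=1 PS=0]
  L1: frame=0x37 idx=10 entry=0x39087 [P=1 RW=1 US=1 PS=1]
  ✓ 0x39F85 (huge @L1)  — 2 lookups
#2 VA=0x481400F85 (r,kernel):
  TLB hit vpn=0x481400 → PA=0x39F85

TLB: [["0x740200", "0x35"], ["0x481400", "0x39"]]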